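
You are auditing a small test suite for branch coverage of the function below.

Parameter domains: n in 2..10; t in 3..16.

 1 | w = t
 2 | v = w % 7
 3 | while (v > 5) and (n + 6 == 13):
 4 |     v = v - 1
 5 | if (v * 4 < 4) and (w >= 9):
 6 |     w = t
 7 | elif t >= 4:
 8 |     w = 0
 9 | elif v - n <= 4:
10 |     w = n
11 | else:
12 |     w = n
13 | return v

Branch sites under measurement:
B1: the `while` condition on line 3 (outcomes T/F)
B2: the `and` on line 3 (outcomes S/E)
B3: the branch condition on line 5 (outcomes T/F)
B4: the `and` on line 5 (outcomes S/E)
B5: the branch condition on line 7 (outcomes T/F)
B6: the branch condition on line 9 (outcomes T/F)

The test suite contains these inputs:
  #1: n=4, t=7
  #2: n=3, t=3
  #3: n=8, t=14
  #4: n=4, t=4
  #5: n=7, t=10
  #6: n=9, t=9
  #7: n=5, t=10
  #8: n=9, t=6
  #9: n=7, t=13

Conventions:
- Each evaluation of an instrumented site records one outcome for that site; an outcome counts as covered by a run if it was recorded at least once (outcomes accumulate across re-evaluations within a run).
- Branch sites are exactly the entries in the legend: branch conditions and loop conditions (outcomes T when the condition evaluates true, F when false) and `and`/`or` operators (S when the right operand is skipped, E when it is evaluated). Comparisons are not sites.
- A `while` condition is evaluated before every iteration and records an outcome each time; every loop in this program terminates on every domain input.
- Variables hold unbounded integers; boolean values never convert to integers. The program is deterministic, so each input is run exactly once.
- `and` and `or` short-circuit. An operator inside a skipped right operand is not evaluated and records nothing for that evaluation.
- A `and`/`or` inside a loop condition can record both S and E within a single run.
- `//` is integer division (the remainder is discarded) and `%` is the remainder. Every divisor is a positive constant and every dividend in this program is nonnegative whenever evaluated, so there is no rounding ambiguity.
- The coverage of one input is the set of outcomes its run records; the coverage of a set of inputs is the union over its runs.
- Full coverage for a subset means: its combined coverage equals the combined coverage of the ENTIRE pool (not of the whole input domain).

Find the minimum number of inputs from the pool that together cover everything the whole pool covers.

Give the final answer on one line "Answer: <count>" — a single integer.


#1 (n=4, t=7) -> B2->S, B1->F, B4->E, B3->F, B5->T; covered: B1=F, B2=S, B3=F, B4=E, B5=T
#2 (n=3, t=3) -> B2->S, B1->F, B4->S, B3->F, B5->F, B6->T; covered: B1=F, B2=S, B3=F, B4=S, B5=F, B6=T
#3 (n=8, t=14) -> B2->S, B1->F, B4->E, B3->T; covered: B1=F, B2=S, B3=T, B4=E
#4 (n=4, t=4) -> B2->S, B1->F, B4->S, B3->F, B5->T; covered: B1=F, B2=S, B3=F, B4=S, B5=T
#5 (n=7, t=10) -> B2->S, B1->F, B4->S, B3->F, B5->T; covered: B1=F, B2=S, B3=F, B4=S, B5=T
#6 (n=9, t=9) -> B2->S, B1->F, B4->S, B3->F, B5->T; covered: B1=F, B2=S, B3=F, B4=S, B5=T
#7 (n=5, t=10) -> B2->S, B1->F, B4->S, B3->F, B5->T; covered: B1=F, B2=S, B3=F, B4=S, B5=T
#8 (n=9, t=6) -> B2->E, B1->F, B4->S, B3->F, B5->T; covered: B1=F, B2=E, B3=F, B4=S, B5=T
#9 (n=7, t=13) -> B2->E, B1->T, B2->S, B1->F, B4->S, B3->F, B5->T; covered: B1=T, B1=F, B2=S, B2=E, B3=F, B4=S, B5=T
together the pool reaches 11 outcomes: B1=T, B1=F, B2=S, B2=E, B3=T, B3=F, B4=S, B4=E, B5=T, B5=F, B6=T
size 1 is not enough: best union over all size-1 subsets is 7/11
size 2 is not enough: best union over all size-2 subsets is 9/11
the canonical winner is {2, 3, 9}: size 3, full 11-outcome coverage, earliest index list among size-3 covers
Answer: 3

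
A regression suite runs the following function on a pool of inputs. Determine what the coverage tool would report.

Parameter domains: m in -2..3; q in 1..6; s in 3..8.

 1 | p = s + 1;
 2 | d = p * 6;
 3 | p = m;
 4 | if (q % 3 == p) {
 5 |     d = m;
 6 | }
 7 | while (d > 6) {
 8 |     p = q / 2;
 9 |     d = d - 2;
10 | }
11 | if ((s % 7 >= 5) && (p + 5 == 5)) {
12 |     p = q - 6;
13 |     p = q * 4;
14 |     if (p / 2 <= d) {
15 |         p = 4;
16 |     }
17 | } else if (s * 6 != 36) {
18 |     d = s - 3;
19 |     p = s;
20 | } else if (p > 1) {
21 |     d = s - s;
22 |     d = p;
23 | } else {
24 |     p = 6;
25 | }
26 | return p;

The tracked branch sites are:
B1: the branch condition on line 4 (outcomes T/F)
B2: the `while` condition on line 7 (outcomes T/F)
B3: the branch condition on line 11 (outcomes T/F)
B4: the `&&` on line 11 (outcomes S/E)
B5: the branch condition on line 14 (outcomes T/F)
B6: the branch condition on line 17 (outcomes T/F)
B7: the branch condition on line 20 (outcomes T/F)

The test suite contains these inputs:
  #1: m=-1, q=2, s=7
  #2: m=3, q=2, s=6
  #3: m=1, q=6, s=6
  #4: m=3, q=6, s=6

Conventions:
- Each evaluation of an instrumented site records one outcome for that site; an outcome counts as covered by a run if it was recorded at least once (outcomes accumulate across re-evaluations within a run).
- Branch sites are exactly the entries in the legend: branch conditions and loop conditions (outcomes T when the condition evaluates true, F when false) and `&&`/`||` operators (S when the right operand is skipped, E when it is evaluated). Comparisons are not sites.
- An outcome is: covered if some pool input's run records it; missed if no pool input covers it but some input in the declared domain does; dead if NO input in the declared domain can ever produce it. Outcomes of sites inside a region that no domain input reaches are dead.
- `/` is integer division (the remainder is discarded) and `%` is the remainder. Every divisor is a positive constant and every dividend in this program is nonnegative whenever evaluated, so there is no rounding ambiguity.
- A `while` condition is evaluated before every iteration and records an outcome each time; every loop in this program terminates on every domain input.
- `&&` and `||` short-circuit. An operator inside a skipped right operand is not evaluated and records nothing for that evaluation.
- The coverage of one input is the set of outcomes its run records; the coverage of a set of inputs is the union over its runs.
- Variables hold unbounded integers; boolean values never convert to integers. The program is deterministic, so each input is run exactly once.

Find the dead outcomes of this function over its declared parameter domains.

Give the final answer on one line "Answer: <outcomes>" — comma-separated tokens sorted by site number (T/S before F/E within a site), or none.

checking every outcome against all 216 domain inputs:
  reachable outcomes have witnesses, e.g. B1=T (e.g. m=0, q=3, s=3), B1=F (e.g. m=-2, q=1, s=3), B2=T (e.g. m=-2, q=1, s=3), B2=F (e.g. m=-2, q=1, s=3)

Answer: none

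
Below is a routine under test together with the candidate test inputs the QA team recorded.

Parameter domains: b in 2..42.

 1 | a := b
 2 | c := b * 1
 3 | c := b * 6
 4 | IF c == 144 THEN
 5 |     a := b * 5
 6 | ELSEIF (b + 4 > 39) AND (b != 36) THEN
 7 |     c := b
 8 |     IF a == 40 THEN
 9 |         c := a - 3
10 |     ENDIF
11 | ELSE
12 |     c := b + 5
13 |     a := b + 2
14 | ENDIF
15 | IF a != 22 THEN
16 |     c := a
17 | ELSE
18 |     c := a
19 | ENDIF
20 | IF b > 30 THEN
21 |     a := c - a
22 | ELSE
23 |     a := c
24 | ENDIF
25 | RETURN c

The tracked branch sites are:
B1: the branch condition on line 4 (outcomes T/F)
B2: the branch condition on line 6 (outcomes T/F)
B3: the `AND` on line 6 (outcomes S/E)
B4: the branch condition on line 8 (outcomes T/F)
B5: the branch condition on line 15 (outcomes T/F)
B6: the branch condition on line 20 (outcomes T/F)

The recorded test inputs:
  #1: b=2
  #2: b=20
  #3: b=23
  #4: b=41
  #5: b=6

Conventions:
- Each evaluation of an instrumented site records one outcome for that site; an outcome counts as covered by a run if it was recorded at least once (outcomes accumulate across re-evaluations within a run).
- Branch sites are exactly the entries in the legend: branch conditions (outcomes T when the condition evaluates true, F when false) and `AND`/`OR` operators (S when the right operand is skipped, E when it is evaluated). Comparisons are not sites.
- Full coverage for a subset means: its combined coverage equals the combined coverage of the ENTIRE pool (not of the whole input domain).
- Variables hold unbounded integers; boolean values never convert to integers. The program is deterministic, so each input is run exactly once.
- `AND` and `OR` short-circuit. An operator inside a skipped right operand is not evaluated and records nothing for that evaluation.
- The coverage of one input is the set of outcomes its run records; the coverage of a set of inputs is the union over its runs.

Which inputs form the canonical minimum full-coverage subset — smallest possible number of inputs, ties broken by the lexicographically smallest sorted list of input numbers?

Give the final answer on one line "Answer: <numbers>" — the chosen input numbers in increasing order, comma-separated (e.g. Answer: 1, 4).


run #1 (b=2) records B1=F, B2=F, B3=S, B5=T, B6=F
run #2 (b=20) records B1=F, B2=F, B3=S, B5=F, B6=F
run #3 (b=23) records B1=F, B2=F, B3=S, B5=T, B6=F
run #4 (b=41) records B1=F, B2=T, B3=E, B4=F, B5=T, B6=T
run #5 (b=6) records B1=F, B2=F, B3=S, B5=T, B6=F
pool-wide coverage (10 outcomes): B1=F, B2=T, B2=F, B3=S, B3=E, B4=F, B5=T, B5=F, B6=T, B6=F
checked all size-1 subsets: none covers 10 outcomes (max 6/10)
size 2: inputs {2, 4} cover all 10 outcomes, and no lexicographically smaller subset of this size does
Answer: 2, 4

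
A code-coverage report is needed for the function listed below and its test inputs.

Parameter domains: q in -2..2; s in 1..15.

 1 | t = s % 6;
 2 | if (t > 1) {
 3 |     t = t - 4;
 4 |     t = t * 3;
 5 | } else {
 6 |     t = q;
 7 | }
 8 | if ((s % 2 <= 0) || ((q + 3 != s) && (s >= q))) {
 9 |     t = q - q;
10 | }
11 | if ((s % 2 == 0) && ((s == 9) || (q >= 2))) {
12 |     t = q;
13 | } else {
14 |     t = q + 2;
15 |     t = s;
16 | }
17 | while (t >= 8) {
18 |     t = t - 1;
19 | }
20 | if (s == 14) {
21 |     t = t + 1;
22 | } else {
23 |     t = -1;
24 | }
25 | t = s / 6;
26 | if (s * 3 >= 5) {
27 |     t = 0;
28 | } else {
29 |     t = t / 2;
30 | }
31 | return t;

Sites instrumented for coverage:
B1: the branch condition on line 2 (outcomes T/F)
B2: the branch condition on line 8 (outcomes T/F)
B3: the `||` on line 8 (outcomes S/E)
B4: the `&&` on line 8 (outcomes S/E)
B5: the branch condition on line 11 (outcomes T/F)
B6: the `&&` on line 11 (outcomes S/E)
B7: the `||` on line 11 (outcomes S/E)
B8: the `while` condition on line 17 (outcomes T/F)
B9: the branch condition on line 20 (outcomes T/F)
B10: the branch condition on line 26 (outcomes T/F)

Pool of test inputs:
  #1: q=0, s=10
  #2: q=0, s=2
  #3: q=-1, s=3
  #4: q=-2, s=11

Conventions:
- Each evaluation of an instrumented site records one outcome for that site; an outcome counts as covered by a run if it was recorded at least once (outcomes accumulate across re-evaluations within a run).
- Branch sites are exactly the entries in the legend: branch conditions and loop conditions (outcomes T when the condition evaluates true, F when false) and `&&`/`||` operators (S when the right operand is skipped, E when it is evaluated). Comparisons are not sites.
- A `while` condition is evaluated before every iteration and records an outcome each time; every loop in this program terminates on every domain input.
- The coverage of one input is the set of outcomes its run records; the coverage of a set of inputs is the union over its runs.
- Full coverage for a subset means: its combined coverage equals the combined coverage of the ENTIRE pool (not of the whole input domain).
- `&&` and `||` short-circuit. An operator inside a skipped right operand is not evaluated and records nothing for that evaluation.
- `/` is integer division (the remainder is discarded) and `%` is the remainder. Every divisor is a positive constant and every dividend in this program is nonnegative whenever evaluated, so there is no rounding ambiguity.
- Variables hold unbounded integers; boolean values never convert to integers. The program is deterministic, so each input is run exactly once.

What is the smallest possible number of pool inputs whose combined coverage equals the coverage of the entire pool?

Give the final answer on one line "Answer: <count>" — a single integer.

input #1, q=0, s=10: events B1->T, B3->S, B2->T, B6->E, B7->E, B5->F, B8->T, B8->T, B8->T, B8->F, B9->F, B10->T; outcomes B1=T, B2=T, B3=S, B5=F, B6=E, B7=E, B8=T, B8=F, B9=F, B10=T
input #2, q=0, s=2: events B1->T, B3->S, B2->T, B6->E, B7->E, B5->F, B8->F, B9->F, B10->T; outcomes B1=T, B2=T, B3=S, B5=F, B6=E, B7=E, B8=F, B9=F, B10=T
input #3, q=-1, s=3: events B1->T, B3->E, B4->E, B2->T, B6->S, B5->F, B8->F, B9->F, B10->T; outcomes B1=T, B2=T, B3=E, B4=E, B5=F, B6=S, B8=F, B9=F, B10=T
input #4, q=-2, s=11: events B1->T, B3->E, B4->E, B2->T, B6->S, B5->F, B8->T, B8->T, B8->T, B8->T, B8->F, B9->F, B10->T; outcomes B1=T, B2=T, B3=E, B4=E, B5=F, B6=S, B8=T, B8=F, B9=F, B10=T
the full pool covers 13 outcomes: B1=T, B2=T, B3=S, B3=E, B4=E, B5=F, B6=S, B6=E, B7=E, B8=T, B8=F, B9=F, B10=T
every size-1 subset falls short of the 13 outcomes (best: 10/13)
size 2: inputs {1, 3} cover all 13 outcomes, and no lexicographically smaller subset of this size does

Answer: 2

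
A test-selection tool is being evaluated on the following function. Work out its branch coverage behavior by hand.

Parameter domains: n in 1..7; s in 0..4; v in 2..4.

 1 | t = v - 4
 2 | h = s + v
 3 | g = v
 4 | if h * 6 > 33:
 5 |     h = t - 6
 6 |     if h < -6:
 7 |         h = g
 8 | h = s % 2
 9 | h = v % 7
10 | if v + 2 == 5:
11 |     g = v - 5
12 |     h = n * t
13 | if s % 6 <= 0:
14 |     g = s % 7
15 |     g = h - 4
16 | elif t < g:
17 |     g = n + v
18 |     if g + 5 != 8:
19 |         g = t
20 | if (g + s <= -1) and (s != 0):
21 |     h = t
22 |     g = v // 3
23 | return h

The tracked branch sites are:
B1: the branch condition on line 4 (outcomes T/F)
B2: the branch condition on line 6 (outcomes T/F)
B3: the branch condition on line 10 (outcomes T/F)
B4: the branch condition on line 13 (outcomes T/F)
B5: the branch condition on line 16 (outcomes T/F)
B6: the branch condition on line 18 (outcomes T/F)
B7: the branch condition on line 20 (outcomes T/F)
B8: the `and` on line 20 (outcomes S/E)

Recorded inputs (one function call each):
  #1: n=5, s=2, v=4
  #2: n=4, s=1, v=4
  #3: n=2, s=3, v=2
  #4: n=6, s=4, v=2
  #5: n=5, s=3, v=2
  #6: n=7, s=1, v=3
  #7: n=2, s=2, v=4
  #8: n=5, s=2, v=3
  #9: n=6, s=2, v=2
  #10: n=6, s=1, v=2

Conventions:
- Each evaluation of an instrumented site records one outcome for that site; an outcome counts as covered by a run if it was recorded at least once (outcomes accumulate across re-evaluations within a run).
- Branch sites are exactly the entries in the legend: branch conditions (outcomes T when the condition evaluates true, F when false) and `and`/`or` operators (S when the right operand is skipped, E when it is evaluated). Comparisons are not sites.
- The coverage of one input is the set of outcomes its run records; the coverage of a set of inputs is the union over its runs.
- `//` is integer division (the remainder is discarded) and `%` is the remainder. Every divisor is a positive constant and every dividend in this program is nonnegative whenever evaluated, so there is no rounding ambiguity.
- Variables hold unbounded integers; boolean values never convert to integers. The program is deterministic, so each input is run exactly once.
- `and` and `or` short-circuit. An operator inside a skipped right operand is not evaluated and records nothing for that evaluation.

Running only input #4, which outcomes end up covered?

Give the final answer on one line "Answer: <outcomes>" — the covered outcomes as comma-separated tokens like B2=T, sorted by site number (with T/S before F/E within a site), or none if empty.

Simulating input #4 (n=6, s=4, v=2) step by step:
  B1->T, B2->T, B3->F, B4->F, B5->T, B6->T, B8->S, B7->F
distinct outcomes covered: B1=T, B2=T, B3=F, B4=F, B5=T, B6=T, B7=F, B8=S

Answer: B1=T, B2=T, B3=F, B4=F, B5=T, B6=T, B7=F, B8=S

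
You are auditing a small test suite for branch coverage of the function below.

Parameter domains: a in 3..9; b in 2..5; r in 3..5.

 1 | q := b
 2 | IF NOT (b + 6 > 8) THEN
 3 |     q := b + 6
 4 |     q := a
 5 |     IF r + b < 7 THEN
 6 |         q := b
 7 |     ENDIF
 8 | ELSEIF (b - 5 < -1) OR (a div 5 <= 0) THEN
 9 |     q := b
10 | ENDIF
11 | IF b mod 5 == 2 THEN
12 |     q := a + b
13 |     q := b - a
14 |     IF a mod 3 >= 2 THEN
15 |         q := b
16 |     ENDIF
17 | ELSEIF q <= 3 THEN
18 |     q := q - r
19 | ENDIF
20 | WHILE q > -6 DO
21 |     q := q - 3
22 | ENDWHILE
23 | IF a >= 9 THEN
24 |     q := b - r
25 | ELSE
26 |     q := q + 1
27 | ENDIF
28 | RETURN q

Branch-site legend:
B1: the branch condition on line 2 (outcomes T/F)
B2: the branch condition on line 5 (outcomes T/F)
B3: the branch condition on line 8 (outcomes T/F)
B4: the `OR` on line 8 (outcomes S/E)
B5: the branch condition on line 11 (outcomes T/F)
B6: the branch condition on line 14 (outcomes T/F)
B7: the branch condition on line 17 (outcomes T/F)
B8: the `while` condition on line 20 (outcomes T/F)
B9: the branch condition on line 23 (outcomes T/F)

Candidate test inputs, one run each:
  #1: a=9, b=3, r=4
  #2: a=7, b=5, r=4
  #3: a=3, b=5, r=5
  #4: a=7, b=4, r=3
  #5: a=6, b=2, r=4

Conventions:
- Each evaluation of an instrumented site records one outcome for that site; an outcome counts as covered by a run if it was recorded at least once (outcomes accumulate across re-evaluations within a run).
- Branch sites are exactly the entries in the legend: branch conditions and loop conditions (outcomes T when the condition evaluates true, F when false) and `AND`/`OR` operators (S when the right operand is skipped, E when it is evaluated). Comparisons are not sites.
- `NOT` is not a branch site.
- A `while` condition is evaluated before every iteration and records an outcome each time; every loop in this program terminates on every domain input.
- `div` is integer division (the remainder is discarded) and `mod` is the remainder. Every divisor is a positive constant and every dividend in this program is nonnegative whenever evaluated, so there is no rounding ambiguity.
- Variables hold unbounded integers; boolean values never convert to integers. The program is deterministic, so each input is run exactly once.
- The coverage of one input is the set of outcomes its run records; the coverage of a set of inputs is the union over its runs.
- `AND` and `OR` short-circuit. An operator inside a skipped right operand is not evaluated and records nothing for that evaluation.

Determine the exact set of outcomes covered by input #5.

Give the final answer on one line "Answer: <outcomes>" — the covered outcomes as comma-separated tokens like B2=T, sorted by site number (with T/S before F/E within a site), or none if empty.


Running input #5 (a=6, b=2, r=4), event by event:
  B1->T, B2->T, B5->T, B6->F, B8->T, B8->F, B9->F
as a set, this run covers: B1=T, B2=T, B5=T, B6=F, B8=T, B8=F, B9=F
Answer: B1=T, B2=T, B5=T, B6=F, B8=T, B8=F, B9=F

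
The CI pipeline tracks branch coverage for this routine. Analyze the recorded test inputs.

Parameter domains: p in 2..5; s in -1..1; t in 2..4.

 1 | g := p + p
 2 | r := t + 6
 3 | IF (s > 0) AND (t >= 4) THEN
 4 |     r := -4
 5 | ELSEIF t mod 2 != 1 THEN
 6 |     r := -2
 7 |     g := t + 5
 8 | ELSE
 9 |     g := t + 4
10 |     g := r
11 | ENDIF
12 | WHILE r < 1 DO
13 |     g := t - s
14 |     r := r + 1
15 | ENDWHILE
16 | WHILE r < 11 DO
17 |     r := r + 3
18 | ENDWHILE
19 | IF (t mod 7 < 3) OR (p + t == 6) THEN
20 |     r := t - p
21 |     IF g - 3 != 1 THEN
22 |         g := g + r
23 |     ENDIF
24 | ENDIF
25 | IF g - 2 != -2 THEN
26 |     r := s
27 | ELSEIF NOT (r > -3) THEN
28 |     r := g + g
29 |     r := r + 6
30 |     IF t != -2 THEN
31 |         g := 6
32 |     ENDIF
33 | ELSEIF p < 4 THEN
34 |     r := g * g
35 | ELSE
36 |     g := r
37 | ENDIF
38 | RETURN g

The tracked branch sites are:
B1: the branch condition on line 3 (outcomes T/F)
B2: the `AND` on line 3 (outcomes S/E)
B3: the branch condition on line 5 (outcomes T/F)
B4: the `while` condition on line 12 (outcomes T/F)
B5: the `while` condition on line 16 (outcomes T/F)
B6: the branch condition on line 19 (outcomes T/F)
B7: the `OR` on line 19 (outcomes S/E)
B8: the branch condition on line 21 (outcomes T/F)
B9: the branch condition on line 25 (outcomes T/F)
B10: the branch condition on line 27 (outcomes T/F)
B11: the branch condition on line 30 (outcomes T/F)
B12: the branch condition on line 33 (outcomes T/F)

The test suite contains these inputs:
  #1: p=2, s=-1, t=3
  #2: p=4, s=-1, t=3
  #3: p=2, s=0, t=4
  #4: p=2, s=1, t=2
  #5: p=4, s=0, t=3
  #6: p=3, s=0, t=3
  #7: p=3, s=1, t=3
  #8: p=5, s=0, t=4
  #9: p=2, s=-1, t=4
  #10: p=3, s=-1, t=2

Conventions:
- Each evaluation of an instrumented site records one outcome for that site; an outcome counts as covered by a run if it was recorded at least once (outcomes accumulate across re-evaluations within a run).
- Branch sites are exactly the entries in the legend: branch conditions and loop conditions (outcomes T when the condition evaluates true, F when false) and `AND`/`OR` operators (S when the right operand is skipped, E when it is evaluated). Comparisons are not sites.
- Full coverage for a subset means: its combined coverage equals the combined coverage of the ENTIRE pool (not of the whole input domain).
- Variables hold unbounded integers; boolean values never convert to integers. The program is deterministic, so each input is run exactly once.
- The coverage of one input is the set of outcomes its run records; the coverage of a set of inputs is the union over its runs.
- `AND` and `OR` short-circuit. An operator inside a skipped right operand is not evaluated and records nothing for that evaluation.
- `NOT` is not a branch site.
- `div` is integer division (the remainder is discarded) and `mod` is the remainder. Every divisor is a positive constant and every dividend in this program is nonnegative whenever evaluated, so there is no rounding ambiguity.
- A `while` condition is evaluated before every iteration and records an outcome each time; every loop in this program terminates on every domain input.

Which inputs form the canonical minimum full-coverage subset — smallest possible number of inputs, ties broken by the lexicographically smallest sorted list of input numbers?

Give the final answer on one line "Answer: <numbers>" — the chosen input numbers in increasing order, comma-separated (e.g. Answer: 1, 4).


test 1 (p=2, s=-1, t=3) fires B2->S, B1->F, B3->F, B4->F, B5->T, B5->F, B7->E, B6->F, B9->T; hits B1=F, B2=S, B3=F, B4=F, B5=T, B5=F, B6=F, B7=E, B9=T
test 2 (p=4, s=-1, t=3) fires B2->S, B1->F, B3->F, B4->F, B5->T, B5->F, B7->E, B6->F, B9->T; hits B1=F, B2=S, B3=F, B4=F, B5=T, B5=F, B6=F, B7=E, B9=T
test 3 (p=2, s=0, t=4) fires B2->S, B1->F, B3->T, B4->T, B4->T, B4->T, B4->F, B5->T, B5->T, B5->T, B5->T, B5->F, B7->E, B6->T, ...; hits B1=F, B2=S, B3=T, B4=T, B4=F, B5=T, B5=F, B6=T, B7=E, B8=F, B9=T
test 4 (p=2, s=1, t=2) fires B2->E, B1->F, B3->T, B4->T, B4->T, B4->T, B4->F, B5->T, B5->T, B5->T, B5->T, B5->F, B7->S, B6->T, ...; hits B1=F, B2=E, B3=T, B4=T, B4=F, B5=T, B5=F, B6=T, B7=S, B8=T, B9=T
test 5 (p=4, s=0, t=3) fires B2->S, B1->F, B3->F, B4->F, B5->T, B5->F, B7->E, B6->F, B9->T; hits B1=F, B2=S, B3=F, B4=F, B5=T, B5=F, B6=F, B7=E, B9=T
test 6 (p=3, s=0, t=3) fires B2->S, B1->F, B3->F, B4->F, B5->T, B5->F, B7->E, B6->T, B8->T, B9->T; hits B1=F, B2=S, B3=F, B4=F, B5=T, B5=F, B6=T, B7=E, B8=T, B9=T
test 7 (p=3, s=1, t=3) fires B2->E, B1->F, B3->F, B4->F, B5->T, B5->F, B7->E, B6->T, B8->T, B9->T; hits B1=F, B2=E, B3=F, B4=F, B5=T, B5=F, B6=T, B7=E, B8=T, B9=T
test 8 (p=5, s=0, t=4) fires B2->S, B1->F, B3->T, B4->T, B4->T, B4->T, B4->F, B5->T, B5->T, B5->T, B5->T, B5->F, B7->E, B6->F, ...; hits B1=F, B2=S, B3=T, B4=T, B4=F, B5=T, B5=F, B6=F, B7=E, B9=T
test 9 (p=2, s=-1, t=4) fires B2->S, B1->F, B3->T, B4->T, B4->T, B4->T, B4->F, B5->T, B5->T, B5->T, B5->T, B5->F, B7->E, B6->T, ...; hits B1=F, B2=S, B3=T, B4=T, B4=F, B5=T, B5=F, B6=T, B7=E, B8=T, B9=T
test 10 (p=3, s=-1, t=2) fires B2->S, B1->F, B3->T, B4->T, B4->T, B4->T, B4->F, B5->T, B5->T, B5->T, B5->T, B5->F, B7->S, B6->T, ...; hits B1=F, B2=S, B3=T, B4=T, B4=F, B5=T, B5=F, B6=T, B7=S, B8=T, B9=T
union over all inputs: B1=F, B2=S, B2=E, B3=T, B3=F, B4=T, B4=F, B5=T, B5=F, B6=T, B6=F, B7=S, B7=E, B8=T, B8=F, B9=T (16 outcomes)
every size-1 subset falls short of the 16 outcomes (best: 11/16)
every size-2 subset falls short of the 16 outcomes (best: 15/16)
the canonical winner is {1, 3, 4}: size 3, full 16-outcome coverage, earliest index list among size-3 covers
Answer: 1, 3, 4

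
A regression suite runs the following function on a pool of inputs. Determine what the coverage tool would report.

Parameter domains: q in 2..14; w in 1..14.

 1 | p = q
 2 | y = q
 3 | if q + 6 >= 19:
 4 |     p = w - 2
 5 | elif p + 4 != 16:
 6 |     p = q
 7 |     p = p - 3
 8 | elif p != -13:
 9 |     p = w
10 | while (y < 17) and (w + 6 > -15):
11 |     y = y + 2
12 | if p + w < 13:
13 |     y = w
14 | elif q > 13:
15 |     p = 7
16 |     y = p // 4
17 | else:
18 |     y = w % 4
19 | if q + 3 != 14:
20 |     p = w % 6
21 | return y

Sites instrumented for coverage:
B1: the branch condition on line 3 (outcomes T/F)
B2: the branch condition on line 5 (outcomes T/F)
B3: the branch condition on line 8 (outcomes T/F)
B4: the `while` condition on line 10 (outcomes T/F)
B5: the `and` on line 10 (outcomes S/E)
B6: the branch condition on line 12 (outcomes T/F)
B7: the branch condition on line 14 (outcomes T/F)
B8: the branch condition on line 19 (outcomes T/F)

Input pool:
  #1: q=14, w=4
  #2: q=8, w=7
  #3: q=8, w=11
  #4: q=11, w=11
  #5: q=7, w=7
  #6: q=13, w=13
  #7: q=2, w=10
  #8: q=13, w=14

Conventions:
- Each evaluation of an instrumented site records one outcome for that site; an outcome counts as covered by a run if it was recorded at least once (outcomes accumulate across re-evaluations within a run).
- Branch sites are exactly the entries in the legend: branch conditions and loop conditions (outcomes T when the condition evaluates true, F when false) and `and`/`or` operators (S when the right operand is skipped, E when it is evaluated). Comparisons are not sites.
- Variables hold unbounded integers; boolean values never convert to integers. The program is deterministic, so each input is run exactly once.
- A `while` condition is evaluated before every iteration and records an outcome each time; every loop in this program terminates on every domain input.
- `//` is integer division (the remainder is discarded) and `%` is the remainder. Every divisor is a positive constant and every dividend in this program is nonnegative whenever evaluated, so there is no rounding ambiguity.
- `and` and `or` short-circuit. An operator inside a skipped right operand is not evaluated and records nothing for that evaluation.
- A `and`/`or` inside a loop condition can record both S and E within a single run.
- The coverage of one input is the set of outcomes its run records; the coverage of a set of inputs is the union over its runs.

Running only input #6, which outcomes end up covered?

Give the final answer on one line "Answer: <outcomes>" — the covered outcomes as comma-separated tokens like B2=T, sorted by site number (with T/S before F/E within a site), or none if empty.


Simulating input #6 (q=13, w=13) step by step:
  B1->T, B5->E, B4->T, B5->E, B4->T, B5->S, B4->F, B6->F, B7->F, B8->T
as a set, this run covers: B1=T, B4=T, B4=F, B5=S, B5=E, B6=F, B7=F, B8=T
Answer: B1=T, B4=T, B4=F, B5=S, B5=E, B6=F, B7=F, B8=T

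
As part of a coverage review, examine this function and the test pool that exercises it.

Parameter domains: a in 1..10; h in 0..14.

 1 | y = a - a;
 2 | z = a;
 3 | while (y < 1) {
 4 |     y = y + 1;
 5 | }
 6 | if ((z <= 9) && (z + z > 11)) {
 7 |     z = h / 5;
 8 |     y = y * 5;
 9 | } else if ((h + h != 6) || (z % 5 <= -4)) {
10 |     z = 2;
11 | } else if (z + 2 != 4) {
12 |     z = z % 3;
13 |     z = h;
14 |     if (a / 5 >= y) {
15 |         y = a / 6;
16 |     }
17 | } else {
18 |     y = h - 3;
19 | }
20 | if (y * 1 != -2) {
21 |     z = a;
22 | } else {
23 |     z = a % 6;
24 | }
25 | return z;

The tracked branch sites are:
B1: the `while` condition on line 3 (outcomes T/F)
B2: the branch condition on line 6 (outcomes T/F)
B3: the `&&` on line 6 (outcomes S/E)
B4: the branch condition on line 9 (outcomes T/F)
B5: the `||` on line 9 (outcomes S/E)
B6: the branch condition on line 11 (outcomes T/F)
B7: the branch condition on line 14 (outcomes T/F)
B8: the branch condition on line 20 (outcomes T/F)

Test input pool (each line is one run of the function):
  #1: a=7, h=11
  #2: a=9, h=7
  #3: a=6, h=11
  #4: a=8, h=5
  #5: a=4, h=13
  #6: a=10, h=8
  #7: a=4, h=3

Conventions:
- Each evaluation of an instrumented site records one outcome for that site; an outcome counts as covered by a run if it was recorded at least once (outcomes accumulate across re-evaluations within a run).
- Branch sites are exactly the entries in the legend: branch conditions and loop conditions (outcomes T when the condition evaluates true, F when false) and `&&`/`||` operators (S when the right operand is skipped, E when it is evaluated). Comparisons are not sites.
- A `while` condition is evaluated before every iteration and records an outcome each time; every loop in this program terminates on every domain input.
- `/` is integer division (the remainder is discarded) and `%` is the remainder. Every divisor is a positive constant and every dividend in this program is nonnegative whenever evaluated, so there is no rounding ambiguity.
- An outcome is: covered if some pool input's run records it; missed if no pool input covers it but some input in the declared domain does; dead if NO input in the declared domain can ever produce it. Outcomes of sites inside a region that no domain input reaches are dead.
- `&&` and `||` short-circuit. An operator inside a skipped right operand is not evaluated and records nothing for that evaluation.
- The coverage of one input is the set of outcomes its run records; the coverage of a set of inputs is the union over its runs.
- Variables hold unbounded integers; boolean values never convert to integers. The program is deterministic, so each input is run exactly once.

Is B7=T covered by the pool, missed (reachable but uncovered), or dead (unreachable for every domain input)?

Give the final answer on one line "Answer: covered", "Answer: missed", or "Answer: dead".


no pool input records B7=T
but domain input (a=5, h=3) does record it -> reachable, so missed
Answer: missed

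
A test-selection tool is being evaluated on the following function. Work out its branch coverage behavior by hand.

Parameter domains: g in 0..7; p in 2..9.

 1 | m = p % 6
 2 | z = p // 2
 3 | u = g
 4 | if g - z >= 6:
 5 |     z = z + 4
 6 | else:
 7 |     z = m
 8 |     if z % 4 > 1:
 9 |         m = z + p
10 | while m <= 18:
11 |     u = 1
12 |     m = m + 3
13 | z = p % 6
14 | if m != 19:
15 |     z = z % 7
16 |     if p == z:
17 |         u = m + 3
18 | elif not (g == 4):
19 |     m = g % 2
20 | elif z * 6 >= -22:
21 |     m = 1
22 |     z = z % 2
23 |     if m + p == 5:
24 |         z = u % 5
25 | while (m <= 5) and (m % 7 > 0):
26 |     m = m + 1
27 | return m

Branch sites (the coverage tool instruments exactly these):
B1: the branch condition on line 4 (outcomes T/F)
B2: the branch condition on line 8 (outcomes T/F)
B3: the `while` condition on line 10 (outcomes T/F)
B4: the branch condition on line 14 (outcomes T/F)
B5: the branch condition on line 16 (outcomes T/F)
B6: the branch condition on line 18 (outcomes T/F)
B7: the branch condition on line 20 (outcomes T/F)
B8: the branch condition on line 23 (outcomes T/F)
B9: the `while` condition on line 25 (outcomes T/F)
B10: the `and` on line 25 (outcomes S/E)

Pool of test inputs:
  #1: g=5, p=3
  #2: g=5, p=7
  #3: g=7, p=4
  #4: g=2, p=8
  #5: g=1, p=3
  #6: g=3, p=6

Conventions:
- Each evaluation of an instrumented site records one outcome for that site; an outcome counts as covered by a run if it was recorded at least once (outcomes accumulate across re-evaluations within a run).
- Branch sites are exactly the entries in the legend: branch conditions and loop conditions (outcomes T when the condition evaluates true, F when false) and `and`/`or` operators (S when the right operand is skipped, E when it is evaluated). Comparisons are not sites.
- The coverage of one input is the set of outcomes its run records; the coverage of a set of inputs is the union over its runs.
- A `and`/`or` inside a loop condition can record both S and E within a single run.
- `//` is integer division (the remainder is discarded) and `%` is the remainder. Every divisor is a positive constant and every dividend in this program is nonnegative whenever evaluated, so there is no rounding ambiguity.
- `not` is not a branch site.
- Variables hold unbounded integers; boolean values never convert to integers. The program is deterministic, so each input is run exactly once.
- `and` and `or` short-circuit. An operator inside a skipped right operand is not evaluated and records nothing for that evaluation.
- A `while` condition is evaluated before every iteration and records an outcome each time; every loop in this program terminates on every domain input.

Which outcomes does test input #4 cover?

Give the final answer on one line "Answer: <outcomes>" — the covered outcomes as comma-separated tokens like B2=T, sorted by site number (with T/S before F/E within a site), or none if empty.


Running input #4 (g=2, p=8), event by event:
  B1->F, B2->T, B3->T, B3->T, B3->T, B3->F, B4->F, B6->T, B10->E, B9->F
as a set, this run covers: B1=F, B2=T, B3=T, B3=F, B4=F, B6=T, B9=F, B10=E
Answer: B1=F, B2=T, B3=T, B3=F, B4=F, B6=T, B9=F, B10=E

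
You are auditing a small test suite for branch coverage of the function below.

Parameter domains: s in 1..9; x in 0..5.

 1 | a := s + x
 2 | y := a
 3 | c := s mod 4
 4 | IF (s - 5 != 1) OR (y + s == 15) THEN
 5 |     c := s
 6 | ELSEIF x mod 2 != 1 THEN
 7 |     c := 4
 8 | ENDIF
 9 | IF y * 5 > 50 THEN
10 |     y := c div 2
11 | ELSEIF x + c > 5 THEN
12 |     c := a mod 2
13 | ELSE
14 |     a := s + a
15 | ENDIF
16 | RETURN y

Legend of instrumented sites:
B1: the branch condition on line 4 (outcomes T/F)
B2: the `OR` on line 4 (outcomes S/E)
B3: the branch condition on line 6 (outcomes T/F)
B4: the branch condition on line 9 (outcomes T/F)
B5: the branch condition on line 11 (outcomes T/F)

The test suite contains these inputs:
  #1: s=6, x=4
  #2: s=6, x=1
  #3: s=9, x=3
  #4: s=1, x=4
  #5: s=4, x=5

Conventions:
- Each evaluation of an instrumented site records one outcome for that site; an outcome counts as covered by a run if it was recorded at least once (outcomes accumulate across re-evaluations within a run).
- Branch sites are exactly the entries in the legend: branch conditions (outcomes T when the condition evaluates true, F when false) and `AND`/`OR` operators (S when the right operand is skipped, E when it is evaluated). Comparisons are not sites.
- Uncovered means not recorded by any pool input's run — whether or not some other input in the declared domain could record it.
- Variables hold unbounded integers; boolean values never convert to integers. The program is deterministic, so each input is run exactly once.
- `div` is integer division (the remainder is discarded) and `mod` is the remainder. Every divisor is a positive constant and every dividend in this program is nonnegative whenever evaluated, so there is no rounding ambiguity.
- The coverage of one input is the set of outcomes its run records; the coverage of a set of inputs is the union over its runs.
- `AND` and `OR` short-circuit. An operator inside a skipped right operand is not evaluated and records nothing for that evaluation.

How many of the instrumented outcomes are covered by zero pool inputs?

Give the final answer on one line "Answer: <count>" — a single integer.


#1 (s=6, x=4) -> B2->E, B1->F, B3->T, B4->F, B5->T; covered: B1=F, B2=E, B3=T, B4=F, B5=T
#2 (s=6, x=1) -> B2->E, B1->F, B3->F, B4->F, B5->F; covered: B1=F, B2=E, B3=F, B4=F, B5=F
#3 (s=9, x=3) -> B2->S, B1->T, B4->T; covered: B1=T, B2=S, B4=T
#4 (s=1, x=4) -> B2->S, B1->T, B4->F, B5->F; covered: B1=T, B2=S, B4=F, B5=F
#5 (s=4, x=5) -> B2->S, B1->T, B4->F, B5->T; covered: B1=T, B2=S, B4=F, B5=T
union over the pool: B1=T, B1=F, B2=S, B2=E, B3=T, B3=F, B4=T, B4=F, B5=T, B5=F
uncovered (0 of 10): none
Answer: 0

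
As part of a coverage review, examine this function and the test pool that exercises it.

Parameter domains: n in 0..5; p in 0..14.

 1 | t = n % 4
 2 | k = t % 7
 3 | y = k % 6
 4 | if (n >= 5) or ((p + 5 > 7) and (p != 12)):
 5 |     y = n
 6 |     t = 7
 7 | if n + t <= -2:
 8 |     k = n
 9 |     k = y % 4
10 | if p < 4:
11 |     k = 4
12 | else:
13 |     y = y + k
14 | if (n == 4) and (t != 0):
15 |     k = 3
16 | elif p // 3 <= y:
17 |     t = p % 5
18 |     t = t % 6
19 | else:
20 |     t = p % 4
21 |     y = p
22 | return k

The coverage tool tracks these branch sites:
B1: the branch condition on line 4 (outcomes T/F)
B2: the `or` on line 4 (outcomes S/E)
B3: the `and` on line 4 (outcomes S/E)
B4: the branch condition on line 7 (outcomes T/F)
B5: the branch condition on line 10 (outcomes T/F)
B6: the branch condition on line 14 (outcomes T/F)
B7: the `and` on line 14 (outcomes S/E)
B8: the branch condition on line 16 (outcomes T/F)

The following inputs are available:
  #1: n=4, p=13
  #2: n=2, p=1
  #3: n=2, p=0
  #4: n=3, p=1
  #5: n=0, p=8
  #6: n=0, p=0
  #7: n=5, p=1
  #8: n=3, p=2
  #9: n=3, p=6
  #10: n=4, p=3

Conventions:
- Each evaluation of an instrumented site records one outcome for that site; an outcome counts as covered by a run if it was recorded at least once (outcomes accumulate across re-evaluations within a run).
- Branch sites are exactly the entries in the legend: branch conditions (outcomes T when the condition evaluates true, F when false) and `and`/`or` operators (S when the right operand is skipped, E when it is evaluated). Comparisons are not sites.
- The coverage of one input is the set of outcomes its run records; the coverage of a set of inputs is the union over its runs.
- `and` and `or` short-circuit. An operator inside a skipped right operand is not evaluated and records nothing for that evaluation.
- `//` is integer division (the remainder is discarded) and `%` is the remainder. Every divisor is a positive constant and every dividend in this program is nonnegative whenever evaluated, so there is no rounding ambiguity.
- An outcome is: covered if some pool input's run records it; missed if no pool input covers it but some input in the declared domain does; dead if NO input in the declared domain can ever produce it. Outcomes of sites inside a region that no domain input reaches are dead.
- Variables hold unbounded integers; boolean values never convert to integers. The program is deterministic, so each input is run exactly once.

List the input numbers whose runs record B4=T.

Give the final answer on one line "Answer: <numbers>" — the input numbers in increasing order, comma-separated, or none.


input #1 (n=4, p=13): does not produce B4=T
input #2 (n=2, p=1): does not produce B4=T
input #3 (n=2, p=0): does not produce B4=T
input #4 (n=3, p=1): does not produce B4=T
input #5 (n=0, p=8): does not produce B4=T
input #6 (n=0, p=0): does not produce B4=T
input #7 (n=5, p=1): does not produce B4=T
input #8 (n=3, p=2): does not produce B4=T
input #9 (n=3, p=6): does not produce B4=T
input #10 (n=4, p=3): does not produce B4=T
Answer: none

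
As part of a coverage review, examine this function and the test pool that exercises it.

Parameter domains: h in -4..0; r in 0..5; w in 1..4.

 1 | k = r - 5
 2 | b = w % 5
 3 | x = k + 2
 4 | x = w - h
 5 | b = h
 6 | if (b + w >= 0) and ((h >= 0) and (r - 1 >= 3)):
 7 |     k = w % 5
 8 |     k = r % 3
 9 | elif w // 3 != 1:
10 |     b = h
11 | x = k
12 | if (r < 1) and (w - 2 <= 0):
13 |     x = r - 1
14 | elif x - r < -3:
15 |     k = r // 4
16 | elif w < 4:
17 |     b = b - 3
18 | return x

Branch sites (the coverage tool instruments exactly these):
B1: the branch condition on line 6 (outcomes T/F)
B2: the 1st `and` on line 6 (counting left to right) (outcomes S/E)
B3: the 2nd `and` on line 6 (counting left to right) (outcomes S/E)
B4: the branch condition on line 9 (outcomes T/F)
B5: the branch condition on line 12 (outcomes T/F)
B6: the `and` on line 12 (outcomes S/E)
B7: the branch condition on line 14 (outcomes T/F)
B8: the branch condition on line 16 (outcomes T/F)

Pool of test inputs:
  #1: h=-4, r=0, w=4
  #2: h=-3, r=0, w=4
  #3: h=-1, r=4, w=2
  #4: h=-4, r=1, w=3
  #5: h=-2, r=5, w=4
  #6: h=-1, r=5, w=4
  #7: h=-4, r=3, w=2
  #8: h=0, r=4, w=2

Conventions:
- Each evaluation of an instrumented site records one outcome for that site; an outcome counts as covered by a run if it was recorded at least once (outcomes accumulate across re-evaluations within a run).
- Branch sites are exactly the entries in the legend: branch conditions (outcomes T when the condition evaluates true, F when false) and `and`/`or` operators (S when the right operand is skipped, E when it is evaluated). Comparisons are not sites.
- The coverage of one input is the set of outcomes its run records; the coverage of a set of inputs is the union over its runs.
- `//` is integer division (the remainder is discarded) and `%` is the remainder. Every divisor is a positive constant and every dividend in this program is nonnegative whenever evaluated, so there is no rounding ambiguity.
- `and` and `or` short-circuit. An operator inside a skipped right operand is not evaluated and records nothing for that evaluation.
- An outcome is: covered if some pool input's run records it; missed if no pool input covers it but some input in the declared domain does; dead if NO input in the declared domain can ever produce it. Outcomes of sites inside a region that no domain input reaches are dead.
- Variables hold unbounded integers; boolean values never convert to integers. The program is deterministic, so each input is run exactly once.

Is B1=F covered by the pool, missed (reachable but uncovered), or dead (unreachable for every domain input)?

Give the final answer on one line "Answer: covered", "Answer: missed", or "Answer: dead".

B1=F is recorded by pool input(s) 1, 2, 3, 4, 5, 6, 7 -> covered

Answer: covered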